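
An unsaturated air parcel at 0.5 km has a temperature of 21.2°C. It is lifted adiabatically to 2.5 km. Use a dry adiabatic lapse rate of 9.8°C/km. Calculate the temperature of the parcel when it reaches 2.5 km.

From 500 m to 2500 m (dry adiabatic): cools by 9.8 × 2 = 19.6°C, giving 1.6°C.

1.6°C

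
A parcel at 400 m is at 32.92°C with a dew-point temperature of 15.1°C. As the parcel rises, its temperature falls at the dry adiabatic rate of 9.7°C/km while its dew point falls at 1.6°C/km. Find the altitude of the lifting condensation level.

T and T_d converge at 9.7 − 1.6 = 8.1°C per km
Height above start = (32.92 − 15.1) / 8.1 = 2.2 km
LCL altitude = 400 m + 2200 m = 2600 m

2600 m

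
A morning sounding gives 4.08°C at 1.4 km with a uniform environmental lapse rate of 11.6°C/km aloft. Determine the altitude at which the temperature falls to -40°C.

5.2 km

Height above start = (4.08 − (-40)) / 11.6 = 3.8 km
Altitude = 1400 m + 3800 m = 5200 m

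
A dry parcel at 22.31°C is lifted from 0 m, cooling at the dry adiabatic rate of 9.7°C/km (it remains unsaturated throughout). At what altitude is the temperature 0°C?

2300 m

Height above start = (22.31 − 0) / 9.7 = 2.3 km
Altitude = 0 m + 2300 m = 2300 m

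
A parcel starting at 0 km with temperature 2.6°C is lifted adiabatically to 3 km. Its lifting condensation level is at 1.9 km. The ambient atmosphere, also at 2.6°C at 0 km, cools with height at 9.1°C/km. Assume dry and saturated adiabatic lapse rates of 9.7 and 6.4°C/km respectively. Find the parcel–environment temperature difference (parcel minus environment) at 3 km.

Parcel:
  Dry to 1900 m: -9.7 × 1.9 km = -18.43°C, so T = -15.83°C.
  Saturated to 3000 m: -6.4 × 1.1 km = -7.04°C, so T = -22.87°C.
Environment:
  Environment to 3000 m: -9.1 × 3 km = -27.3°C, so T = -24.7°C.
T_parcel − T_env = -22.87 − (-24.7) = +1.83°C

+1.83°C (parcel warmer than environment)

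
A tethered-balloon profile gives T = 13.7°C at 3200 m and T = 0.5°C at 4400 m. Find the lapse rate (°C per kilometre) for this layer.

Γ = −ΔT/Δz = (13.7 − 0.5) / (4400 − 3200) m
  = 13.2°C / 1.2 km = 11°C/km

11°C/km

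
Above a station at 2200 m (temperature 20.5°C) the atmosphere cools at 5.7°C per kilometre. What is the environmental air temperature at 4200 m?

9.1°C

2200 → 4200 m (environmental, 5.7°C/km): ΔT = -5.7 × 2 = -11.4°C → T = 9.1°C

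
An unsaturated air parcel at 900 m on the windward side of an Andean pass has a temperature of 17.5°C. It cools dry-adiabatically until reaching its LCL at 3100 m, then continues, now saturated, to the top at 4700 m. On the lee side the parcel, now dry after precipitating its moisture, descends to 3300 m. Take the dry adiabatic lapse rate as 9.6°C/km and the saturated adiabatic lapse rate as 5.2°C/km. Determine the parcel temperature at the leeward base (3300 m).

900 → 3100 m (dry, 9.6°C/km): ΔT = -9.6 × 2.2 = -21.12°C → T = -3.62°C
3100 → 4700 m (saturated, 5.2°C/km): ΔT = -5.2 × 1.6 = -8.32°C → T = -11.94°C
4700 → 3300 m (dry descent, 9.6°C/km): ΔT = +9.6 × 1.4 = +13.44°C → T = 1.5°C

1.5°C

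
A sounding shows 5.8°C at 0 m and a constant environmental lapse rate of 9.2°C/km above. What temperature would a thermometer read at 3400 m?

From 0 m to 3400 m (environmental): cools by 9.2 × 3.4 = 31.28°C, giving -25.48°C.

-25.48°C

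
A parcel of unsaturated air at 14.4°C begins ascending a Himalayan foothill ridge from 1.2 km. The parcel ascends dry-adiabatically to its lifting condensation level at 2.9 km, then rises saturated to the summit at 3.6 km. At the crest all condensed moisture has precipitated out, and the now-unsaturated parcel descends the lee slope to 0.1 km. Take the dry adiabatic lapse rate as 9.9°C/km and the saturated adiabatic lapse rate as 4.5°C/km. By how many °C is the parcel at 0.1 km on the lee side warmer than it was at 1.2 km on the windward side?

1200–2900 m, dry: Δz = 1.7 km ⇒ ΔT = -16.83°C; T = -2.43°C
2900–3600 m, saturated: Δz = 0.7 km ⇒ ΔT = -3.15°C; T = -5.58°C
3600–100 m, dry descent: Δz = 3.5 km ⇒ ΔT = +34.65°C; T = 29.07°C
Net change vs windward start: 29.07 − 14.4 = +14.67°C

+14.67°C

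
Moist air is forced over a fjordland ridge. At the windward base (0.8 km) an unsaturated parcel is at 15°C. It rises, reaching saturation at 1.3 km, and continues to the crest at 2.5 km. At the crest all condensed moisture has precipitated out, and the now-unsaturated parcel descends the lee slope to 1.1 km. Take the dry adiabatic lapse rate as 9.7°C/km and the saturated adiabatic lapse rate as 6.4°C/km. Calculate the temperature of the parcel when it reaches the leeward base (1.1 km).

Dry to 1300 m: -9.7 × 0.5 km = -4.85°C, so T = 10.15°C.
Saturated to 2500 m: -6.4 × 1.2 km = -7.68°C, so T = 2.47°C.
Dry descent to 1100 m: +9.7 × 1.4 km = +13.58°C, so T = 16.05°C.

16.05°C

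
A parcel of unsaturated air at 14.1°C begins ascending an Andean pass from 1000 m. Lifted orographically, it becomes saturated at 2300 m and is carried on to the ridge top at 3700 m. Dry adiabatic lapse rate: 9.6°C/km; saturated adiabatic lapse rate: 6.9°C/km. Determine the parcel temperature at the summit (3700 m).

From 1000 m to 2300 m (dry): cools by 9.6 × 1.3 = 12.48°C, giving 1.62°C.
From 2300 m to 3700 m (saturated): cools by 6.9 × 1.4 = 9.66°C, giving -8.04°C.

-8.04°C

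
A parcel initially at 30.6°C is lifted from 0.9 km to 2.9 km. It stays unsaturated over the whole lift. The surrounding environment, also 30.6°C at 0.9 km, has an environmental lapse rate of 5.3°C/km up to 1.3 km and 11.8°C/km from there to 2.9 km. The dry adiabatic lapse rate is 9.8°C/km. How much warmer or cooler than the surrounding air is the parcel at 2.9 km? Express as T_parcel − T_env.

Parcel:
  900 → 2900 m (dry, 9.8°C/km): ΔT = -9.8 × 2 = -19.6°C → T = 11°C
Environment:
  900 → 1300 m (environment, lower layer, 5.3°C/km): ΔT = -5.3 × 0.4 = -2.12°C → T = 28.48°C
  1300 → 2900 m (environment, upper layer, 11.8°C/km): ΔT = -11.8 × 1.6 = -18.88°C → T = 9.6°C
T_parcel − T_env = 11 − 9.6 = +1.4°C

+1.4°C (parcel warmer than environment)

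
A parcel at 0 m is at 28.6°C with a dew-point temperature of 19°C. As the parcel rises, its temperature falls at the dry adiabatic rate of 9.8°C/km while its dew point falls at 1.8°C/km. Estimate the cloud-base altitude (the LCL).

1200 m

T and T_d converge at 9.8 − 1.8 = 8°C per km
Height above start = (28.6 − 19) / 8 = 1.2 km
LCL altitude = 0 m + 1200 m = 1200 m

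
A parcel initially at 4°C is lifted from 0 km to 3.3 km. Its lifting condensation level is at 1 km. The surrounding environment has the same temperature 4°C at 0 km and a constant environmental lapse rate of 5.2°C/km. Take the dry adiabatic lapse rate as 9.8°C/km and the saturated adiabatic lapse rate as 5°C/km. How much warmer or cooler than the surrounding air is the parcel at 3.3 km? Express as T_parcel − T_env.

Parcel:
  From 0 m to 1000 m (dry): cools by 9.8 × 1 = 9.8°C, giving -5.8°C.
  From 1000 m to 3300 m (saturated): cools by 5 × 2.3 = 11.5°C, giving -17.3°C.
Environment:
  From 0 m to 3300 m (environment): cools by 5.2 × 3.3 = 17.16°C, giving -13.16°C.
T_parcel − T_env = -17.3 − (-13.16) = -4.14°C

-4.14°C (parcel cooler than environment)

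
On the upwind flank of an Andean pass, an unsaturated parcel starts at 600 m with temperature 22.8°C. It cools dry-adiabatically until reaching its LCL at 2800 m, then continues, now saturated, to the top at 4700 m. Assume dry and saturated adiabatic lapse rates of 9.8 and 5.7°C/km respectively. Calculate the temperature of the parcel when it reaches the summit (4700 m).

Dry to 2800 m: -9.8 × 2.2 km = -21.56°C, so T = 1.24°C.
Saturated to 4700 m: -5.7 × 1.9 km = -10.83°C, so T = -9.59°C.

-9.59°C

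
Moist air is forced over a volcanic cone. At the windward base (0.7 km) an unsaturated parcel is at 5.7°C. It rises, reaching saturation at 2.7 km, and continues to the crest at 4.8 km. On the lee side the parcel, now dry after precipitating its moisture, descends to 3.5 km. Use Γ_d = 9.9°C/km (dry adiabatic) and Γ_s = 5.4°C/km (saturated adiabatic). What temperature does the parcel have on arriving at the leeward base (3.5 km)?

-12.57°C

Dry to 2700 m: -9.9 × 2 km = -19.8°C, so T = -14.1°C.
Saturated to 4800 m: -5.4 × 2.1 km = -11.34°C, so T = -25.44°C.
Dry descent to 3500 m: +9.9 × 1.3 km = +12.87°C, so T = -12.57°C.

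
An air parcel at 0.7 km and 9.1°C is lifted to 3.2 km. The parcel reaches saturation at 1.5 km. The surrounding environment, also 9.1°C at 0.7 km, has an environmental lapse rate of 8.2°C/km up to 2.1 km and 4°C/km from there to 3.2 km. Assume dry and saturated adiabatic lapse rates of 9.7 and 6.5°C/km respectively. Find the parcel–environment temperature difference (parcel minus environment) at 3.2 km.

-2.93°C (parcel cooler than environment)

Parcel:
  From 700 m to 1500 m (dry): cools by 9.7 × 0.8 = 7.76°C, giving 1.34°C.
  From 1500 m to 3200 m (saturated): cools by 6.5 × 1.7 = 11.05°C, giving -9.71°C.
Environment:
  From 700 m to 2100 m (environment, lower layer): cools by 8.2 × 1.4 = 11.48°C, giving -2.38°C.
  From 2100 m to 3200 m (environment, upper layer): cools by 4 × 1.1 = 4.4°C, giving -6.78°C.
T_parcel − T_env = -9.71 − (-6.78) = -2.93°C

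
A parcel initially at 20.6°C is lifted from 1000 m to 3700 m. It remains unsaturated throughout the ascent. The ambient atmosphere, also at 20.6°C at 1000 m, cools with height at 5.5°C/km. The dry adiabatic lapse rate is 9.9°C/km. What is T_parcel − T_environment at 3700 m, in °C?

Parcel:
  1000 → 3700 m (dry, 9.9°C/km): ΔT = -9.9 × 2.7 = -26.73°C → T = -6.13°C
Environment:
  1000 → 3700 m (environment, 5.5°C/km): ΔT = -5.5 × 2.7 = -14.85°C → T = 5.75°C
T_parcel − T_env = -6.13 − 5.75 = -11.88°C

-11.88°C (parcel cooler than environment)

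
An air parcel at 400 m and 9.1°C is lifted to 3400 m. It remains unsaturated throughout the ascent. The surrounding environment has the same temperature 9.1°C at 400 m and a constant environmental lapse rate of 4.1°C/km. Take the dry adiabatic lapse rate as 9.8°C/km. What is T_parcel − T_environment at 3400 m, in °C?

-17.1°C (parcel cooler than environment)

Parcel:
  Dry to 3400 m: -9.8 × 3 km = -29.4°C, so T = -20.3°C.
Environment:
  Environment to 3400 m: -4.1 × 3 km = -12.3°C, so T = -3.2°C.
T_parcel − T_env = -20.3 − (-3.2) = -17.1°C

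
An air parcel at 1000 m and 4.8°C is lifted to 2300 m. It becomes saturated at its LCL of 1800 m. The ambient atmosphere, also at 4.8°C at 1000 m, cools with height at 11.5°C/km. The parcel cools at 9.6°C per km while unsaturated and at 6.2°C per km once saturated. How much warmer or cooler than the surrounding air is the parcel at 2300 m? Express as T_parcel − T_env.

+4.17°C (parcel warmer than environment)

Parcel:
  1000–1800 m, dry: Δz = 0.8 km ⇒ ΔT = -7.68°C; T = -2.88°C
  1800–2300 m, saturated: Δz = 0.5 km ⇒ ΔT = -3.1°C; T = -5.98°C
Environment:
  1000–2300 m, environment: Δz = 1.3 km ⇒ ΔT = -14.95°C; T = -10.15°C
T_parcel − T_env = -5.98 − (-10.15) = +4.17°C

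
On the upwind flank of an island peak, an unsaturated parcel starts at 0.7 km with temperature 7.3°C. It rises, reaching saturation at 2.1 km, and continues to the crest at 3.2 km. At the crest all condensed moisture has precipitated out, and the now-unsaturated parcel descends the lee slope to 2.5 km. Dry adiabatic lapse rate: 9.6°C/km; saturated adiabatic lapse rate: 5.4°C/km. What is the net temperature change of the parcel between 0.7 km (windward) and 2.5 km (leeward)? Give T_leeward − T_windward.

Dry to 2100 m: -9.6 × 1.4 km = -13.44°C, so T = -6.14°C.
Saturated to 3200 m: -5.4 × 1.1 km = -5.94°C, so T = -12.08°C.
Dry descent to 2500 m: +9.6 × 0.7 km = +6.72°C, so T = -5.36°C.
Net change vs windward start: -5.36 − 7.3 = -12.66°C

-12.66°C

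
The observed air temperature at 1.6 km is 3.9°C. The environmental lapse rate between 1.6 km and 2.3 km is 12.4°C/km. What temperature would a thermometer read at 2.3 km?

-4.78°C

From 1600 m to 2300 m (environmental): cools by 12.4 × 0.7 = 8.68°C, giving -4.78°C.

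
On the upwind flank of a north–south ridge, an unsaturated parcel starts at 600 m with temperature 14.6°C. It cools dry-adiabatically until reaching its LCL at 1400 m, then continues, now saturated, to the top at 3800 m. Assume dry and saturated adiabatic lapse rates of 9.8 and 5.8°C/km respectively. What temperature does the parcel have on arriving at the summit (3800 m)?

-7.16°C

Dry to 1400 m: -9.8 × 0.8 km = -7.84°C, so T = 6.76°C.
Saturated to 3800 m: -5.8 × 2.4 km = -13.92°C, so T = -7.16°C.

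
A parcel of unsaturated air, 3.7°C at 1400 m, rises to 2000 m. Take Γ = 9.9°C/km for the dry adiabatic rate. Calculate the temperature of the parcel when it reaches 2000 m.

-2.24°C

1400–2000 m, dry adiabatic: Δz = 0.6 km ⇒ ΔT = -5.94°C; T = -2.24°C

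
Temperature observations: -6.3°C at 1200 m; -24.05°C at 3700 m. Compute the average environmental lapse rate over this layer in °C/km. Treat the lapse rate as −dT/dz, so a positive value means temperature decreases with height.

7.1°C/km

Γ = −ΔT/Δz = (-6.3 − (-24.05)) / (3700 − 1200) m
  = 17.75°C / 2.5 km = 7.1°C/km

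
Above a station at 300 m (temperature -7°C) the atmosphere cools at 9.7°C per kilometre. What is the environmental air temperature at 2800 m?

300 → 2800 m (environmental, 9.7°C/km): ΔT = -9.7 × 2.5 = -24.25°C → T = -31.25°C

-31.25°C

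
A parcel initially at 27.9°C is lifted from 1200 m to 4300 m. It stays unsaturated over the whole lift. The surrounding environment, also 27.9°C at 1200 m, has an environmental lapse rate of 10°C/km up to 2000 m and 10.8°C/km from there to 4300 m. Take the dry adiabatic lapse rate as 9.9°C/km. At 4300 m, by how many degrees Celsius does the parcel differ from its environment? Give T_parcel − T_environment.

Parcel:
  From 1200 m to 4300 m (dry): cools by 9.9 × 3.1 = 30.69°C, giving -2.79°C.
Environment:
  From 1200 m to 2000 m (environment, lower layer): cools by 10 × 0.8 = 8°C, giving 19.9°C.
  From 2000 m to 4300 m (environment, upper layer): cools by 10.8 × 2.3 = 24.84°C, giving -4.94°C.
T_parcel − T_env = -2.79 − (-4.94) = +2.15°C

+2.15°C (parcel warmer than environment)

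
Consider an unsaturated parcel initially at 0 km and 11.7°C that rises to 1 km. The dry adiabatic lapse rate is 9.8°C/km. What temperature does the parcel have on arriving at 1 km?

Dry adiabatic to 1000 m: -9.8 × 1 km = -9.8°C, so T = 1.9°C.

1.9°C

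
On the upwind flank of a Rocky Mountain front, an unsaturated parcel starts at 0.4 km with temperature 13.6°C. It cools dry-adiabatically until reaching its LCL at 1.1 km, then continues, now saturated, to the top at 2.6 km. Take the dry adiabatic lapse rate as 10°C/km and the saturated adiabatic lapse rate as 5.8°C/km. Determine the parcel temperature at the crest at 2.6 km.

400–1100 m, dry: Δz = 0.7 km ⇒ ΔT = -7°C; T = 6.6°C
1100–2600 m, saturated: Δz = 1.5 km ⇒ ΔT = -8.7°C; T = -2.1°C

-2.1°C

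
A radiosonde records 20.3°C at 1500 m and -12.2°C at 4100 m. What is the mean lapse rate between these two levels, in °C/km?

Γ = −ΔT/Δz = (20.3 − (-12.2)) / (4100 − 1500) m
  = 32.5°C / 2.6 km = 12.5°C/km

12.5°C/km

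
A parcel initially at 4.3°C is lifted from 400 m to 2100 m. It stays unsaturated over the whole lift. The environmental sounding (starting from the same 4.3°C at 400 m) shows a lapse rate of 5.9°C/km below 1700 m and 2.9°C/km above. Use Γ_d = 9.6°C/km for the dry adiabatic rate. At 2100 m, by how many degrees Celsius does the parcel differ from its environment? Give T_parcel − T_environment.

Parcel:
  From 400 m to 2100 m (dry): cools by 9.6 × 1.7 = 16.32°C, giving -12.02°C.
Environment:
  From 400 m to 1700 m (environment, lower layer): cools by 5.9 × 1.3 = 7.67°C, giving -3.37°C.
  From 1700 m to 2100 m (environment, upper layer): cools by 2.9 × 0.4 = 1.16°C, giving -4.53°C.
T_parcel − T_env = -12.02 − (-4.53) = -7.49°C

-7.49°C (parcel cooler than environment)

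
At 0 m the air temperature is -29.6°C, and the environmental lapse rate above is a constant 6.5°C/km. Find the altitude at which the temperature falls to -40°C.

1600 m

Height above start = (-29.6 − (-40)) / 6.5 = 1.6 km
Altitude = 0 m + 1600 m = 1600 m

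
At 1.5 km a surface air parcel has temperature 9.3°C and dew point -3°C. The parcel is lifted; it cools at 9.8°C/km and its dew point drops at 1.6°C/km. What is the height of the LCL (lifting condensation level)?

3 km

T and T_d converge at 9.8 − 1.6 = 8.2°C per km
Height above start = (9.3 − (-3)) / 8.2 = 1.5 km
LCL altitude = 1500 m + 1500 m = 3000 m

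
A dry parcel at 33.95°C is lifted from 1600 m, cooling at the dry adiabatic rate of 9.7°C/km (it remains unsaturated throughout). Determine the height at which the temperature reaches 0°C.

Height above start = (33.95 − 0) / 9.7 = 3.5 km
Altitude = 1600 m + 3500 m = 5100 m

5100 m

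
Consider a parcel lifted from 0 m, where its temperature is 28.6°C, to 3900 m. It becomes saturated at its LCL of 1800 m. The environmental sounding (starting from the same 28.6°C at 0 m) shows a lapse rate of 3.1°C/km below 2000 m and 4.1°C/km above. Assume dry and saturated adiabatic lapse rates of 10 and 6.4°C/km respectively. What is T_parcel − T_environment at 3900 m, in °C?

Parcel:
  0–1800 m, dry: Δz = 1.8 km ⇒ ΔT = -18°C; T = 10.6°C
  1800–3900 m, saturated: Δz = 2.1 km ⇒ ΔT = -13.44°C; T = -2.84°C
Environment:
  0–2000 m, environment, lower layer: Δz = 2 km ⇒ ΔT = -6.2°C; T = 22.4°C
  2000–3900 m, environment, upper layer: Δz = 1.9 km ⇒ ΔT = -7.79°C; T = 14.61°C
T_parcel − T_env = -2.84 − 14.61 = -17.45°C

-17.45°C (parcel cooler than environment)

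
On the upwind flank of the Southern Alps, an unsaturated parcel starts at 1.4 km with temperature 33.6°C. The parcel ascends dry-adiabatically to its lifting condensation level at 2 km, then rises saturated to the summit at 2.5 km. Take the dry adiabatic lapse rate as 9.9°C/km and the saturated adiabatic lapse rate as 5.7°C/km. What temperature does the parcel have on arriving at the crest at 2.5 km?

24.81°C

1400 → 2000 m (dry, 9.9°C/km): ΔT = -9.9 × 0.6 = -5.94°C → T = 27.66°C
2000 → 2500 m (saturated, 5.7°C/km): ΔT = -5.7 × 0.5 = -2.85°C → T = 24.81°C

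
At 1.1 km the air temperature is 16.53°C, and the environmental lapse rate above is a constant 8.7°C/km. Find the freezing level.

Height above start = (16.53 − 0) / 8.7 = 1.9 km
Altitude = 1100 m + 1900 m = 3000 m

3 km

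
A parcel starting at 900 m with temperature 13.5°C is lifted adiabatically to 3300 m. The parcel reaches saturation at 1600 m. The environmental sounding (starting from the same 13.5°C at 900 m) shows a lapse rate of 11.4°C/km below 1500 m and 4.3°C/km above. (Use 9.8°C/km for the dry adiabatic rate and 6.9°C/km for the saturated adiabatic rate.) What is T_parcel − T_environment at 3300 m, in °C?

-4.01°C (parcel cooler than environment)

Parcel:
  Dry to 1600 m: -9.8 × 0.7 km = -6.86°C, so T = 6.64°C.
  Saturated to 3300 m: -6.9 × 1.7 km = -11.73°C, so T = -5.09°C.
Environment:
  Environment, lower layer to 1500 m: -11.4 × 0.6 km = -6.84°C, so T = 6.66°C.
  Environment, upper layer to 3300 m: -4.3 × 1.8 km = -7.74°C, so T = -1.08°C.
T_parcel − T_env = -5.09 − (-1.08) = -4.01°C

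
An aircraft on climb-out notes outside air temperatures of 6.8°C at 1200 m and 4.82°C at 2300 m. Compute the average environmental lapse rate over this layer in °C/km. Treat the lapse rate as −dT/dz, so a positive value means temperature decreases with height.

1.8°C/km

Γ = −ΔT/Δz = (6.8 − 4.82) / (2300 − 1200) m
  = 1.98°C / 1.1 km = 1.8°C/km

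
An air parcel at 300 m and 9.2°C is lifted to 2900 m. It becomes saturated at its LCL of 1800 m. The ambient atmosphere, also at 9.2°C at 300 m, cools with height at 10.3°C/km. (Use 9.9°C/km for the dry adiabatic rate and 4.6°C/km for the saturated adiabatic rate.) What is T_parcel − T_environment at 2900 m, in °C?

+6.87°C (parcel warmer than environment)

Parcel:
  300–1800 m, dry: Δz = 1.5 km ⇒ ΔT = -14.85°C; T = -5.65°C
  1800–2900 m, saturated: Δz = 1.1 km ⇒ ΔT = -5.06°C; T = -10.71°C
Environment:
  300–2900 m, environment: Δz = 2.6 km ⇒ ΔT = -26.78°C; T = -17.58°C
T_parcel − T_env = -10.71 − (-17.58) = +6.87°C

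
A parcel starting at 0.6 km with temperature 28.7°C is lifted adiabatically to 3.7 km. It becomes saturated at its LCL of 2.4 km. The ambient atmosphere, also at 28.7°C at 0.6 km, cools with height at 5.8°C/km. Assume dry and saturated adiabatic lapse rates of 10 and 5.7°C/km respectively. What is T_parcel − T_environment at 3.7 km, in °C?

Parcel:
  From 600 m to 2400 m (dry): cools by 10 × 1.8 = 18°C, giving 10.7°C.
  From 2400 m to 3700 m (saturated): cools by 5.7 × 1.3 = 7.41°C, giving 3.29°C.
Environment:
  From 600 m to 3700 m (environment): cools by 5.8 × 3.1 = 17.98°C, giving 10.72°C.
T_parcel − T_env = 3.29 − 10.72 = -7.43°C

-7.43°C (parcel cooler than environment)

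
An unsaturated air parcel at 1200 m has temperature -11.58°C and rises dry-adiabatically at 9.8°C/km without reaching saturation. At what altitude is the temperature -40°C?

Height above start = (-11.58 − (-40)) / 9.8 = 2.9 km
Altitude = 1200 m + 2900 m = 4100 m

4100 m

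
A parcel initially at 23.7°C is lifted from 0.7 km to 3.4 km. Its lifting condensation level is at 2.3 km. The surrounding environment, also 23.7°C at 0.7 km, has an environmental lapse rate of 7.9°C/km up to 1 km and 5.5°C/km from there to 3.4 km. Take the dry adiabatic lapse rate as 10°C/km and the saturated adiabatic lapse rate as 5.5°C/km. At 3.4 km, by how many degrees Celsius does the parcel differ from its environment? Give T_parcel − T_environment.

Parcel:
  700–2300 m, dry: Δz = 1.6 km ⇒ ΔT = -16°C; T = 7.7°C
  2300–3400 m, saturated: Δz = 1.1 km ⇒ ΔT = -6.05°C; T = 1.65°C
Environment:
  700–1000 m, environment, lower layer: Δz = 0.3 km ⇒ ΔT = -2.37°C; T = 21.33°C
  1000–3400 m, environment, upper layer: Δz = 2.4 km ⇒ ΔT = -13.2°C; T = 8.13°C
T_parcel − T_env = 1.65 − 8.13 = -6.48°C

-6.48°C (parcel cooler than environment)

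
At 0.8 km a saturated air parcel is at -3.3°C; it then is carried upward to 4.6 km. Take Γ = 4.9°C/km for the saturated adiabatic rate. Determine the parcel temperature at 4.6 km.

-21.92°C

800–4600 m, saturated adiabatic: Δz = 3.8 km ⇒ ΔT = -18.62°C; T = -21.92°C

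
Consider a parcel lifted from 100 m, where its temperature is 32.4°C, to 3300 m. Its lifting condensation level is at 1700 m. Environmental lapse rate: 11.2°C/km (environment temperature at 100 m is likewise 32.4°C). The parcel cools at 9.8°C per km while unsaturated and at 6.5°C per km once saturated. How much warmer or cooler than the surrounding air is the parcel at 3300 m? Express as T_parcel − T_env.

+9.76°C (parcel warmer than environment)

Parcel:
  Dry to 1700 m: -9.8 × 1.6 km = -15.68°C, so T = 16.72°C.
  Saturated to 3300 m: -6.5 × 1.6 km = -10.4°C, so T = 6.32°C.
Environment:
  Environment to 3300 m: -11.2 × 3.2 km = -35.84°C, so T = -3.44°C.
T_parcel − T_env = 6.32 − (-3.44) = +9.76°C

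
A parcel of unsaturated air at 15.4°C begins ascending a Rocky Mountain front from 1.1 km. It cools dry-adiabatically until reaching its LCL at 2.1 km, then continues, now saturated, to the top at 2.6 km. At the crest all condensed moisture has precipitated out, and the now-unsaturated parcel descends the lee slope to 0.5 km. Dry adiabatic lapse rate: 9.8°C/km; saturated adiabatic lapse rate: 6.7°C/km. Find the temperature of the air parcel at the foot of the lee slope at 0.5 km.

22.83°C

From 1100 m to 2100 m (dry): cools by 9.8 × 1 = 9.8°C, giving 5.6°C.
From 2100 m to 2600 m (saturated): cools by 6.7 × 0.5 = 3.35°C, giving 2.25°C.
From 2600 m to 500 m (dry descent): warms by 9.8 × 2.1 = 20.58°C, giving 22.83°C.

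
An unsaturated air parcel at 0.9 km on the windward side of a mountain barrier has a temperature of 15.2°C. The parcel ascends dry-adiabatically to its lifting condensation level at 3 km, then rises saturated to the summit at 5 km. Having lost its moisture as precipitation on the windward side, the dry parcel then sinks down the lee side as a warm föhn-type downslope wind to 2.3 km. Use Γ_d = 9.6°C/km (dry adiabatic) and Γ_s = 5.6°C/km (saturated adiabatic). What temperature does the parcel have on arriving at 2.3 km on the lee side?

900–3000 m, dry: Δz = 2.1 km ⇒ ΔT = -20.16°C; T = -4.96°C
3000–5000 m, saturated: Δz = 2 km ⇒ ΔT = -11.2°C; T = -16.16°C
5000–2300 m, dry descent: Δz = 2.7 km ⇒ ΔT = +25.92°C; T = 9.76°C

9.76°C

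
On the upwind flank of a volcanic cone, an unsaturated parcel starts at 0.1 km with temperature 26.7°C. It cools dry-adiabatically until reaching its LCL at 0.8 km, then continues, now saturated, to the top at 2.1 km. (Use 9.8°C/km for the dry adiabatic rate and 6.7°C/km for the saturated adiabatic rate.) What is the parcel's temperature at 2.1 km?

11.13°C

Dry to 800 m: -9.8 × 0.7 km = -6.86°C, so T = 19.84°C.
Saturated to 2100 m: -6.7 × 1.3 km = -8.71°C, so T = 11.13°C.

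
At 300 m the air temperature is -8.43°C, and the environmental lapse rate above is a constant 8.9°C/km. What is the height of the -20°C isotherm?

1600 m

Height above start = (-8.43 − (-20)) / 8.9 = 1.3 km
Altitude = 300 m + 1300 m = 1600 m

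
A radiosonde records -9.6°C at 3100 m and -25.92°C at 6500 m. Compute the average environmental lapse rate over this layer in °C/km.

4.8°C/km

Γ = −ΔT/Δz = (-9.6 − (-25.92)) / (6500 − 3100) m
  = 16.32°C / 3.4 km = 4.8°C/km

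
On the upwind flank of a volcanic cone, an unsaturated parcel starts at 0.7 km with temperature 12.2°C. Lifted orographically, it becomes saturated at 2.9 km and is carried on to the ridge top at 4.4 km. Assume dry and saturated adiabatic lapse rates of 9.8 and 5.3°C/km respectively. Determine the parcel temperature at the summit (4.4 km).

Dry to 2900 m: -9.8 × 2.2 km = -21.56°C, so T = -9.36°C.
Saturated to 4400 m: -5.3 × 1.5 km = -7.95°C, so T = -17.31°C.

-17.31°C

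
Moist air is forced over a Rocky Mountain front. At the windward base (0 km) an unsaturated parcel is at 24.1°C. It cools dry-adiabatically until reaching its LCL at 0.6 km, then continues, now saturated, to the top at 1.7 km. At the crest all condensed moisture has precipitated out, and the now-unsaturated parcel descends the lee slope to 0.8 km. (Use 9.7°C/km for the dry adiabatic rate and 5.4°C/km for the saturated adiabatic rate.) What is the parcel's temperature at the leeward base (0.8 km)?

Dry to 600 m: -9.7 × 0.6 km = -5.82°C, so T = 18.28°C.
Saturated to 1700 m: -5.4 × 1.1 km = -5.94°C, so T = 12.34°C.
Dry descent to 800 m: +9.7 × 0.9 km = +8.73°C, so T = 21.07°C.

21.07°C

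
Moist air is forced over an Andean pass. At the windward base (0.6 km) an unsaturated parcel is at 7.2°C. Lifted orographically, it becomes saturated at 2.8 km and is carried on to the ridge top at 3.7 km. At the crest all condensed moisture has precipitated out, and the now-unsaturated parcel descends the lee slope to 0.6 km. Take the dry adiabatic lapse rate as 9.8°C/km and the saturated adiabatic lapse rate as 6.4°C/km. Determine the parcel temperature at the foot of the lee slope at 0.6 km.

From 600 m to 2800 m (dry): cools by 9.8 × 2.2 = 21.56°C, giving -14.36°C.
From 2800 m to 3700 m (saturated): cools by 6.4 × 0.9 = 5.76°C, giving -20.12°C.
From 3700 m to 600 m (dry descent): warms by 9.8 × 3.1 = 30.38°C, giving 10.26°C.

10.26°C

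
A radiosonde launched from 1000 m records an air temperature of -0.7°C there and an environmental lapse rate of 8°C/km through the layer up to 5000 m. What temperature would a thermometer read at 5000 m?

-32.7°C

Environmental to 5000 m: -8 × 4 km = -32°C, so T = -32.7°C.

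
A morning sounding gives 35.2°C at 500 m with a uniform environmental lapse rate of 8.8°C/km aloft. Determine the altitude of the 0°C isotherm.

Height above start = (35.2 − 0) / 8.8 = 4 km
Altitude = 500 m + 4000 m = 4500 m

4500 m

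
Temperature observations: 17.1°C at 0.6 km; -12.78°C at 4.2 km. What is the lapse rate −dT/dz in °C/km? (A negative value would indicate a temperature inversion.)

8.3°C/km

Γ = −ΔT/Δz = (17.1 − (-12.78)) / (4200 − 600) m
  = 29.88°C / 3.6 km = 8.3°C/km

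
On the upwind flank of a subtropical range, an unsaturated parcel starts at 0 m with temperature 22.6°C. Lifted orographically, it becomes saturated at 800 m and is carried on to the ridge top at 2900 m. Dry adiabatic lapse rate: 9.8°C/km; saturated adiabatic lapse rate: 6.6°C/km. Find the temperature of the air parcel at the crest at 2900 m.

0 → 800 m (dry, 9.8°C/km): ΔT = -9.8 × 0.8 = -7.84°C → T = 14.76°C
800 → 2900 m (saturated, 6.6°C/km): ΔT = -6.6 × 2.1 = -13.86°C → T = 0.9°C

0.9°C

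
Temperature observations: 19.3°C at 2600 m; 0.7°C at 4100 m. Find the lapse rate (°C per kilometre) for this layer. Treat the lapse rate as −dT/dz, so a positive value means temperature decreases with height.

Γ = −ΔT/Δz = (19.3 − 0.7) / (4100 − 2600) m
  = 18.6°C / 1.5 km = 12.4°C/km

12.4°C/km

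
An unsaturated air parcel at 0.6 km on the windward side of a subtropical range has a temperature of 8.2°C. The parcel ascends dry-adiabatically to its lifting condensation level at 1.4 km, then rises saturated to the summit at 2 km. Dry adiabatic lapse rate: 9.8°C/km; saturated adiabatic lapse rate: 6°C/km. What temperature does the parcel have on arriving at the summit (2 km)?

-3.24°C

From 600 m to 1400 m (dry): cools by 9.8 × 0.8 = 7.84°C, giving 0.36°C.
From 1400 m to 2000 m (saturated): cools by 6 × 0.6 = 3.6°C, giving -3.24°C.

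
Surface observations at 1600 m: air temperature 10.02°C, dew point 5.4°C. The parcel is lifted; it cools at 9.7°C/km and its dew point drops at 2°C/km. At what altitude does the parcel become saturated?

T and T_d converge at 9.7 − 2 = 7.7°C per km
Height above start = (10.02 − 5.4) / 7.7 = 0.6 km
LCL altitude = 1600 m + 600 m = 2200 m

2200 m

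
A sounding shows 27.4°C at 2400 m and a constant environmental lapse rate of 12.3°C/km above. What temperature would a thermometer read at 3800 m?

10.18°C

2400–3800 m, environmental: Δz = 1.4 km ⇒ ΔT = -17.22°C; T = 10.18°C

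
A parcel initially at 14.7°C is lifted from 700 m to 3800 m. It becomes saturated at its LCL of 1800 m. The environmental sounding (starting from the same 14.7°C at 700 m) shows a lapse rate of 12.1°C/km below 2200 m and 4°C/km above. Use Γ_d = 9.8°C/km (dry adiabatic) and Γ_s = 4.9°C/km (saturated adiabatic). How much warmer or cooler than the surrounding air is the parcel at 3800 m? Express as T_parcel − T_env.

Parcel:
  700 → 1800 m (dry, 9.8°C/km): ΔT = -9.8 × 1.1 = -10.78°C → T = 3.92°C
  1800 → 3800 m (saturated, 4.9°C/km): ΔT = -4.9 × 2 = -9.8°C → T = -5.88°C
Environment:
  700 → 2200 m (environment, lower layer, 12.1°C/km): ΔT = -12.1 × 1.5 = -18.15°C → T = -3.45°C
  2200 → 3800 m (environment, upper layer, 4°C/km): ΔT = -4 × 1.6 = -6.4°C → T = -9.85°C
T_parcel − T_env = -5.88 − (-9.85) = +3.97°C

+3.97°C (parcel warmer than environment)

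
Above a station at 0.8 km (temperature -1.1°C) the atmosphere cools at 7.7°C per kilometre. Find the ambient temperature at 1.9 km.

800 → 1900 m (environmental, 7.7°C/km): ΔT = -7.7 × 1.1 = -8.47°C → T = -9.57°C

-9.57°C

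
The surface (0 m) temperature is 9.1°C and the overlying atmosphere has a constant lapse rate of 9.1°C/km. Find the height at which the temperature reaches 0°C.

1000 m

Height above start = (9.1 − 0) / 9.1 = 1 km
Altitude = 0 m + 1000 m = 1000 m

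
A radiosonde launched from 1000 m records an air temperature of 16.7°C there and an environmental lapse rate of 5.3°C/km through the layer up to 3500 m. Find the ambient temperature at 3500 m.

1000 → 3500 m (environmental, 5.3°C/km): ΔT = -5.3 × 2.5 = -13.25°C → T = 3.45°C

3.45°C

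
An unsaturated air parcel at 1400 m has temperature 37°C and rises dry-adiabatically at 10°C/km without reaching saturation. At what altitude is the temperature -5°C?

Height above start = (37 − (-5)) / 10 = 4.2 km
Altitude = 1400 m + 4200 m = 5600 m

5600 m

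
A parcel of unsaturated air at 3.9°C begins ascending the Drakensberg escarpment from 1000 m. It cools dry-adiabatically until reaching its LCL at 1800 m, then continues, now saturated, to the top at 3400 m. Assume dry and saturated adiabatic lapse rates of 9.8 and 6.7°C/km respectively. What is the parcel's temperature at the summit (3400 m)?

1000–1800 m, dry: Δz = 0.8 km ⇒ ΔT = -7.84°C; T = -3.94°C
1800–3400 m, saturated: Δz = 1.6 km ⇒ ΔT = -10.72°C; T = -14.66°C

-14.66°C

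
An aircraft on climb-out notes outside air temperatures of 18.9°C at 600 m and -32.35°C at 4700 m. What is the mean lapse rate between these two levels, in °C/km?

Γ = −ΔT/Δz = (18.9 − (-32.35)) / (4700 − 600) m
  = 51.25°C / 4.1 km = 12.5°C/km

12.5°C/km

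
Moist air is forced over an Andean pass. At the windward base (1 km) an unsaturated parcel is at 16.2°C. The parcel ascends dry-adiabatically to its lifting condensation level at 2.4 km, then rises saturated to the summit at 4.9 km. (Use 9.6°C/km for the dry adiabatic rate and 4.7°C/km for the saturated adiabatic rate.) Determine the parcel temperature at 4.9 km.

-8.99°C

1000 → 2400 m (dry, 9.6°C/km): ΔT = -9.6 × 1.4 = -13.44°C → T = 2.76°C
2400 → 4900 m (saturated, 4.7°C/km): ΔT = -4.7 × 2.5 = -11.75°C → T = -8.99°C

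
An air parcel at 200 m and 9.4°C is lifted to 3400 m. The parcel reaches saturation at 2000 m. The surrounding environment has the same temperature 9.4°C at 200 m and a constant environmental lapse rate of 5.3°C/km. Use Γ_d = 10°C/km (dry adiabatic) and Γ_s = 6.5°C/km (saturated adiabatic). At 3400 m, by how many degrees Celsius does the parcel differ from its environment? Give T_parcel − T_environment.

-10.14°C (parcel cooler than environment)

Parcel:
  200 → 2000 m (dry, 10°C/km): ΔT = -10 × 1.8 = -18°C → T = -8.6°C
  2000 → 3400 m (saturated, 6.5°C/km): ΔT = -6.5 × 1.4 = -9.1°C → T = -17.7°C
Environment:
  200 → 3400 m (environment, 5.3°C/km): ΔT = -5.3 × 3.2 = -16.96°C → T = -7.56°C
T_parcel − T_env = -17.7 − (-7.56) = -10.14°C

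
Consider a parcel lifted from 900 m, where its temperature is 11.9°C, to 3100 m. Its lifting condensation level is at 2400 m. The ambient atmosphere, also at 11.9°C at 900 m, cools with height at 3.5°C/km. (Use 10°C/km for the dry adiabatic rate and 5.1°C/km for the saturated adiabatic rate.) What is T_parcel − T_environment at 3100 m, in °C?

Parcel:
  900 → 2400 m (dry, 10°C/km): ΔT = -10 × 1.5 = -15°C → T = -3.1°C
  2400 → 3100 m (saturated, 5.1°C/km): ΔT = -5.1 × 0.7 = -3.57°C → T = -6.67°C
Environment:
  900 → 3100 m (environment, 3.5°C/km): ΔT = -3.5 × 2.2 = -7.7°C → T = 4.2°C
T_parcel − T_env = -6.67 − 4.2 = -10.87°C

-10.87°C (parcel cooler than environment)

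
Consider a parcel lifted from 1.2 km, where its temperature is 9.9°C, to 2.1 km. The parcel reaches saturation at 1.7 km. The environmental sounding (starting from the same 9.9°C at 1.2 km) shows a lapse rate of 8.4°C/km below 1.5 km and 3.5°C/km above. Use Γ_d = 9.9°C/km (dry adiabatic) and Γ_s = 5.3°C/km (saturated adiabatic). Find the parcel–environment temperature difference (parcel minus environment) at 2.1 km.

Parcel:
  Dry to 1700 m: -9.9 × 0.5 km = -4.95°C, so T = 4.95°C.
  Saturated to 2100 m: -5.3 × 0.4 km = -2.12°C, so T = 2.83°C.
Environment:
  Environment, lower layer to 1500 m: -8.4 × 0.3 km = -2.52°C, so T = 7.38°C.
  Environment, upper layer to 2100 m: -3.5 × 0.6 km = -2.1°C, so T = 5.28°C.
T_parcel − T_env = 2.83 − 5.28 = -2.45°C

-2.45°C (parcel cooler than environment)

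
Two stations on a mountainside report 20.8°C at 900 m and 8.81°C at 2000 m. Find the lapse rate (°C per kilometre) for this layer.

10.9°C/km

Γ = −ΔT/Δz = (20.8 − 8.81) / (2000 − 900) m
  = 11.99°C / 1.1 km = 10.9°C/km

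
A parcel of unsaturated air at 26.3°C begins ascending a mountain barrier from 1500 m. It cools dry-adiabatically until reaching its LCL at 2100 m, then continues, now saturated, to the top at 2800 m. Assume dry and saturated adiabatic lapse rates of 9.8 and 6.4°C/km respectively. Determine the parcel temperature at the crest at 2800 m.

1500–2100 m, dry: Δz = 0.6 km ⇒ ΔT = -5.88°C; T = 20.42°C
2100–2800 m, saturated: Δz = 0.7 km ⇒ ΔT = -4.48°C; T = 15.94°C

15.94°C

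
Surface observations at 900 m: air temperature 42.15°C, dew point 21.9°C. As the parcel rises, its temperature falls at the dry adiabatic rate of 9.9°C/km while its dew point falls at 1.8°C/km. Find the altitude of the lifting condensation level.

3400 m

T and T_d converge at 9.9 − 1.8 = 8.1°C per km
Height above start = (42.15 − 21.9) / 8.1 = 2.5 km
LCL altitude = 900 m + 2500 m = 3400 m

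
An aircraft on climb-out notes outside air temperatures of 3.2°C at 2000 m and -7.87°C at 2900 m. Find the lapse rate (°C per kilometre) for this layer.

12.3°C/km

Γ = −ΔT/Δz = (3.2 − (-7.87)) / (2900 − 2000) m
  = 11.07°C / 0.9 km = 12.3°C/km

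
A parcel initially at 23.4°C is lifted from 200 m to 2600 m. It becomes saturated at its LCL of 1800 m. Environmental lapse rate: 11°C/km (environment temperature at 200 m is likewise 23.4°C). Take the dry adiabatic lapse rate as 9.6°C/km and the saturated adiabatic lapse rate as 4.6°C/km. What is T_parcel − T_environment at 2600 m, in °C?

Parcel:
  Dry to 1800 m: -9.6 × 1.6 km = -15.36°C, so T = 8.04°C.
  Saturated to 2600 m: -4.6 × 0.8 km = -3.68°C, so T = 4.36°C.
Environment:
  Environment to 2600 m: -11 × 2.4 km = -26.4°C, so T = -3°C.
T_parcel − T_env = 4.36 − (-3) = +7.36°C

+7.36°C (parcel warmer than environment)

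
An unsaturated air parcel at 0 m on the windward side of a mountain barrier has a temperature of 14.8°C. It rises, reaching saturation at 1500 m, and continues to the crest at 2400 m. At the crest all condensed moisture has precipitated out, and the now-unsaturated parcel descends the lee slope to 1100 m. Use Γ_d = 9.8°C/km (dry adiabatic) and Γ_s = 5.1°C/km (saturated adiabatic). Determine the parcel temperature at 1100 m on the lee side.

From 0 m to 1500 m (dry): cools by 9.8 × 1.5 = 14.7°C, giving 0.1°C.
From 1500 m to 2400 m (saturated): cools by 5.1 × 0.9 = 4.59°C, giving -4.49°C.
From 2400 m to 1100 m (dry descent): warms by 9.8 × 1.3 = 12.74°C, giving 8.25°C.

8.25°C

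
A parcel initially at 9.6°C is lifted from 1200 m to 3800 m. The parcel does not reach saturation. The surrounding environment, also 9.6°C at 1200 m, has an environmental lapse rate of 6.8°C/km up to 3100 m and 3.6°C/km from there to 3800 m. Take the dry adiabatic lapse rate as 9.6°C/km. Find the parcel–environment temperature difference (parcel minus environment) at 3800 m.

Parcel:
  From 1200 m to 3800 m (dry): cools by 9.6 × 2.6 = 24.96°C, giving -15.36°C.
Environment:
  From 1200 m to 3100 m (environment, lower layer): cools by 6.8 × 1.9 = 12.92°C, giving -3.32°C.
  From 3100 m to 3800 m (environment, upper layer): cools by 3.6 × 0.7 = 2.52°C, giving -5.84°C.
T_parcel − T_env = -15.36 − (-5.84) = -9.52°C

-9.52°C (parcel cooler than environment)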